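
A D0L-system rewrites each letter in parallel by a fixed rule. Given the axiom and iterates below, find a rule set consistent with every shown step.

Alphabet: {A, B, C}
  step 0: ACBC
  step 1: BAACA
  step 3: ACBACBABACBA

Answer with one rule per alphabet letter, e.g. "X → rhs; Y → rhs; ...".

  step 0 ⇒ step 1: ACBC ⇒ BA·A·C·A
    A ↦ BA
    B ↦ C
    C ↦ A

A->BA, B->C, C->A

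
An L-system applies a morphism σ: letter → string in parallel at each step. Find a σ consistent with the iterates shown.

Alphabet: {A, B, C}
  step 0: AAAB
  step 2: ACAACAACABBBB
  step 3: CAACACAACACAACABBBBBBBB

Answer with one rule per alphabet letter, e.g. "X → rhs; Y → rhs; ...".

  step 2 ⇒ step 3: ACAACAACABBBB ⇒ CA·A·CA·CA·A·CA·CA·A·CA·BB·BB·BB·BB
    A ↦ CA
    B ↦ BB
    C ↦ A

A->CA, B->BB, C->A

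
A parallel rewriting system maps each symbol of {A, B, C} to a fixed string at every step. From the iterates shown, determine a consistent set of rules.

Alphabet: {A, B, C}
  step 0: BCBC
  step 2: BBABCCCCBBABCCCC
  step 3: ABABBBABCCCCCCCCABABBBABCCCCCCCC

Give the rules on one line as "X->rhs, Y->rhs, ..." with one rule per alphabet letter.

  step 2 ⇒ step 3: BBABCCCCBBABCCCC ⇒ AB·AB·BB·AB·CC·CC·CC·CC·AB·AB·BB·AB·CC·CC·CC·CC
    A ↦ BB
    B ↦ AB
    C ↦ CC

A->BB, B->AB, C->CC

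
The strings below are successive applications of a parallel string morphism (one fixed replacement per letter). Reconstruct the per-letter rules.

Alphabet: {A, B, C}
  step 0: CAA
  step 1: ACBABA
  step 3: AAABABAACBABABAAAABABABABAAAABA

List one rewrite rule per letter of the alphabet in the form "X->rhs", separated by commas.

A->BA, B->AAA, C->AC

  step 0 ⇒ step 1: CAA ⇒ AC·BA·BA
    A ↦ BA
    C ↦ AC
    B ↦ AAA  (constrained at step 1)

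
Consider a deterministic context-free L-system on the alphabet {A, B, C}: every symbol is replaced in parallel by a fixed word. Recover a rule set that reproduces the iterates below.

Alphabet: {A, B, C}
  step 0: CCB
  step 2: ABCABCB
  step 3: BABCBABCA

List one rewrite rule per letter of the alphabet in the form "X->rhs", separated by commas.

A->B, B->A, C->BC

  step 2 ⇒ step 3: ABCABCB ⇒ B·A·BC·B·A·BC·A
    A ↦ B
    B ↦ A
    C ↦ BC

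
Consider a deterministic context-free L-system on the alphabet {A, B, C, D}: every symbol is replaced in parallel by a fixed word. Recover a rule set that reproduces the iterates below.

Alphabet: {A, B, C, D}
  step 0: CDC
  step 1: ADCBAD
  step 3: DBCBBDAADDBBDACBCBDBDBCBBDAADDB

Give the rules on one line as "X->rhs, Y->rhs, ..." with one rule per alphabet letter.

A->BDA, B->DB, C->AD, D->CB

  step 0 ⇒ step 1: CDC ⇒ AD·CB·AD
    C ↦ AD
    D ↦ CB
    A ↦ BDA  (constrained at step 1)
    B ↦ DB  (constrained at step 1)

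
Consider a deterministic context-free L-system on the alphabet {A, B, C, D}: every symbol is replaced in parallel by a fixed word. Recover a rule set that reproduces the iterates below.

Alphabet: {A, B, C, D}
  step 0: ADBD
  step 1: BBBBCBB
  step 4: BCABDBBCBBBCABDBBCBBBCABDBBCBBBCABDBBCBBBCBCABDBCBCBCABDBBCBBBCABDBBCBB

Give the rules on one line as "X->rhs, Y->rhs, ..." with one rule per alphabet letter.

  step 0 ⇒ step 1: ADBD ⇒ B·BB·BC·BB
    A ↦ B
    B ↦ BC
    D ↦ BB
    C ↦ ABD  (constrained at step 1)

A->B, B->BC, C->ABD, D->BB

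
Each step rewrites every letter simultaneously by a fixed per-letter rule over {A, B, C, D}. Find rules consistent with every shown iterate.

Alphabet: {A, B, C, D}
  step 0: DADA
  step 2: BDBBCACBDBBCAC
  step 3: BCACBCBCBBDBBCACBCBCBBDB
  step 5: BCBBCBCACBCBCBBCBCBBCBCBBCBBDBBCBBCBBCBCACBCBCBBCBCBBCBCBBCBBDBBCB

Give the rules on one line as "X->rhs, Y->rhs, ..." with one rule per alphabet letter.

  step 2 ⇒ step 3: BDBBCACBDBBCAC ⇒ BC·AC·BC·BC·B·BD·B·BC·AC·BC·BC·B·BD·B
    A ↦ BD
    B ↦ BC
    C ↦ B
    D ↦ AC

A->BD, B->BC, C->B, D->AC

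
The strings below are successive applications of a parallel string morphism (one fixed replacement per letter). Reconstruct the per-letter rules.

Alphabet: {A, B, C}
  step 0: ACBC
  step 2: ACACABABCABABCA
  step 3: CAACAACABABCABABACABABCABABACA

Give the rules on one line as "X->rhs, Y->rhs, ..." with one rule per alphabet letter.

A->CA, B->BAB, C->A

  step 2 ⇒ step 3: ACACABABCABABCA ⇒ CA·A·CA·A·CA·BAB·CA·BAB·A·CA·BAB·CA·BAB·A·CA
    A ↦ CA
    B ↦ BAB
    C ↦ A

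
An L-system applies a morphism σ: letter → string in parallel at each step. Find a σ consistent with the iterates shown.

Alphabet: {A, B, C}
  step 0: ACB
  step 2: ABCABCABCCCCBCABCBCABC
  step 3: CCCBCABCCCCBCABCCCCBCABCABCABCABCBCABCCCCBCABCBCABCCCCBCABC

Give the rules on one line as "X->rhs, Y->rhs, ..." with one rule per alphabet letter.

  step 2 ⇒ step 3: ABCABCABCCCCBCABCBCABC ⇒ CCC·BC·ABC·CCC·BC·ABC·CCC·BC·ABC·ABC·ABC·ABC·BC·ABC·CCC·BC·ABC·BC·ABC·CCC·BC·ABC
    A ↦ CCC
    B ↦ BC
    C ↦ ABC

A->CCC, B->BC, C->ABC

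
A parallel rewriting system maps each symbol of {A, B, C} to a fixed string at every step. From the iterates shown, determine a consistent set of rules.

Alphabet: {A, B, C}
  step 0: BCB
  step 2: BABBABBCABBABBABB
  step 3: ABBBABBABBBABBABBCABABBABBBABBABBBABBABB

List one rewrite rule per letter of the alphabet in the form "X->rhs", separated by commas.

  step 2 ⇒ step 3: BABBABBCABBABBABB ⇒ ABB·B·ABB·ABB·B·ABB·ABB·CA·B·ABB·ABB·B·ABB·ABB·B·ABB·ABB
    A ↦ B
    B ↦ ABB
    C ↦ CA

A->B, B->ABB, C->CA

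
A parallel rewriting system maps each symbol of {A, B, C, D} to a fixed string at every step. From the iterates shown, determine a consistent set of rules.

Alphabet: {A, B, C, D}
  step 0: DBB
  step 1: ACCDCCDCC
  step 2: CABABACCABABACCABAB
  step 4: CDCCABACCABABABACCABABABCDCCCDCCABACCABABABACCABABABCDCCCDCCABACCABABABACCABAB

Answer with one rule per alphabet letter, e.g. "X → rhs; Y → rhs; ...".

  step 1 ⇒ step 2: ACCDCCDCC ⇒ C·AB·AB·ACC·AB·AB·ACC·AB·AB
    A ↦ C
    C ↦ AB
    D ↦ ACC
  step 0 ⇒ step 1: DBB ⇒ ACC·DCC·DCC
    B ↦ DCC

A->C, B->DCC, C->AB, D->ACC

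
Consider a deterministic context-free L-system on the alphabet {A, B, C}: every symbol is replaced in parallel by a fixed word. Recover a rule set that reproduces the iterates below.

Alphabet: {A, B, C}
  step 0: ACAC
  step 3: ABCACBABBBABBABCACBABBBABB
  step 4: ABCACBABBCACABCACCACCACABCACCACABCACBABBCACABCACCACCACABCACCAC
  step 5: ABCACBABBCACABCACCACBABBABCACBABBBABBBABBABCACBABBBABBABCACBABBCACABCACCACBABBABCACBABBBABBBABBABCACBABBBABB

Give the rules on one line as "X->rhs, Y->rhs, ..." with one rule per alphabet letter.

  step 4 ⇒ step 5: ABCACBABBCACABCACCACCACABCACCACABCACBABBCACABCACCACCACABCACCAC ⇒ AB·CAC·B·AB·B·CAC·AB·CAC·CAC·B·AB·B·AB·CAC·B·AB·B·B·AB·B·B·AB·B·AB·CAC·B·AB·B·B·AB·B·AB·CAC·B·AB·B·CAC·AB·CAC·CAC·B·AB·B·AB·CAC·B·AB·B·B·AB·B·B·AB·B·AB·CAC·B·AB·B·B·AB·B
    A ↦ AB
    B ↦ CAC
    C ↦ B

A->AB, B->CAC, C->B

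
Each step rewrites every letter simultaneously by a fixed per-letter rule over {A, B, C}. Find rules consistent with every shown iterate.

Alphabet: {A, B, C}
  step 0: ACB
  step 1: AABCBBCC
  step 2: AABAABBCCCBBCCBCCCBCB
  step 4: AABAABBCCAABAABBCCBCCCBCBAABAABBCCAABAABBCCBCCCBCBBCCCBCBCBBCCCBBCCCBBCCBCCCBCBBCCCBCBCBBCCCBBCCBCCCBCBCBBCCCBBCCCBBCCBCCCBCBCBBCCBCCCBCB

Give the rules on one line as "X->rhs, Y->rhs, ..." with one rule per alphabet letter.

A->AAB, B->BCC, C->CB

  step 1 ⇒ step 2: AABCBBCC ⇒ AAB·AAB·BCC·CB·BCC·BCC·CB·CB
    A ↦ AAB
    B ↦ BCC
    C ↦ CB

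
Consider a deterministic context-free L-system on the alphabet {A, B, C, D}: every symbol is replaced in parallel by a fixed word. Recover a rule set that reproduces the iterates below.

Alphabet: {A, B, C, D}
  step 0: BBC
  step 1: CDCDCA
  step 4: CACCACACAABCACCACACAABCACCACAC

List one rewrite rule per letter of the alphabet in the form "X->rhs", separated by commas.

  step 0 ⇒ step 1: BBC ⇒ CD·CD·CA
    B ↦ CD
    C ↦ CA
    A ↦ C  (constrained at step 1)
    D ↦ AB  (constrained at step 1)

A->C, B->CD, C->CA, D->AB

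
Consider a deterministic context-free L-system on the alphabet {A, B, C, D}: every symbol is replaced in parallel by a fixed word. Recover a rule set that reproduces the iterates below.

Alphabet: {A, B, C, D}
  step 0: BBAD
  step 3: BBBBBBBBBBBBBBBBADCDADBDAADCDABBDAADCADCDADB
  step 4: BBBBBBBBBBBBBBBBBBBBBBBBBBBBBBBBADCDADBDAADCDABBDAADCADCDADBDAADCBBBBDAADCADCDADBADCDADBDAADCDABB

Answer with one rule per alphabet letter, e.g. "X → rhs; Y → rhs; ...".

  step 3 ⇒ step 4: BBBBBBBBBBBBBBBBADCDADBDAADCDABBDAADCADCDADB ⇒ BB·BB·BB·BB·BB·BB·BB·BB·BB·BB·BB·BB·BB·BB·BB·BB·ADC·DA·DB·DA·ADC·DA·BB·DA·ADC·ADC·DA·DB·DA·ADC·BB·BB·DA·ADC·ADC·DA·DB·ADC·DA·DB·DA·ADC·DA·BB
    A ↦ ADC
    B ↦ BB
    C ↦ DB
    D ↦ DA

A->ADC, B->BB, C->DB, D->DA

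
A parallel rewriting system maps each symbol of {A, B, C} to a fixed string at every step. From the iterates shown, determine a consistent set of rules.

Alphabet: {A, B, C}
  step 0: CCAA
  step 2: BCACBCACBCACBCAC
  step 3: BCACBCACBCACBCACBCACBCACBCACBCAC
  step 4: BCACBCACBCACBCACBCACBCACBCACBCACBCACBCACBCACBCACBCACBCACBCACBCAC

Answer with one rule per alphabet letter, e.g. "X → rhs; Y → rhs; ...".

  step 3 ⇒ step 4: BCACBCACBCACBCACBCACBCACBCACBCAC ⇒ BC·AC·BC·AC·BC·AC·BC·AC·BC·AC·BC·AC·BC·AC·BC·AC·BC·AC·BC·AC·BC·AC·BC·AC·BC·AC·BC·AC·BC·AC·BC·AC
    A ↦ BC
    B ↦ BC
    C ↦ AC

A->BC, B->BC, C->AC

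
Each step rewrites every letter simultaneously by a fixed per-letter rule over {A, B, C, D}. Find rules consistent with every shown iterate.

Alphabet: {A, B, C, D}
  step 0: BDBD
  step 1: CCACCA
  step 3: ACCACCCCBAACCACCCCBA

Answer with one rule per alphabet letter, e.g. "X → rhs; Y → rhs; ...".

A->BA, B->CC, C->DB, D->A

  step 0 ⇒ step 1: BDBD ⇒ CC·A·CC·A
    B ↦ CC
    D ↦ A
    A ↦ BA  (constrained at step 1)
    C ↦ DB  (constrained at step 1)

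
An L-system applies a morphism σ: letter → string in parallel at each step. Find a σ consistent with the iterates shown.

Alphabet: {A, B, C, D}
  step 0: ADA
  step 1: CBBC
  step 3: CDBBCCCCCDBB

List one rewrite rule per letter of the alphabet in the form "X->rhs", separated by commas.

  step 0 ⇒ step 1: ADA ⇒ C·BB·C
    A ↦ C
    D ↦ BB
    B ↦ AA  (constrained at step 1)
    C ↦ CD  (constrained at step 1)

A->C, B->AA, C->CD, D->BB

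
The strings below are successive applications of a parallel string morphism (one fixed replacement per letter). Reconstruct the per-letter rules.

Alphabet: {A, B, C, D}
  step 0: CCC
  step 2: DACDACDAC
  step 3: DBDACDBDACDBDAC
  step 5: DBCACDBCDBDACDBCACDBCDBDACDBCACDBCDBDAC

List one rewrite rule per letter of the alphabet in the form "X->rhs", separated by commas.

A->D, B->C, C->AC, D->DB

  step 2 ⇒ step 3: DACDACDAC ⇒ DB·D·AC·DB·D·AC·DB·D·AC
    A ↦ D
    C ↦ AC
    D ↦ DB
    B ↦ C  (constrained at step 3)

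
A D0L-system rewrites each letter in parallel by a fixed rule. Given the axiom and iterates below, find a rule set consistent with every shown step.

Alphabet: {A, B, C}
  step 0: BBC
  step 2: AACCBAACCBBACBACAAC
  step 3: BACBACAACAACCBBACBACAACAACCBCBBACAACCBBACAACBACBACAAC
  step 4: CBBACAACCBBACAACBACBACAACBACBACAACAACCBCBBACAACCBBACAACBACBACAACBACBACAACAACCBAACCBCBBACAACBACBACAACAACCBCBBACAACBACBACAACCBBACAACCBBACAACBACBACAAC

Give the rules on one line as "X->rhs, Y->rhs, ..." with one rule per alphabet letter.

A->BAC, B->CB, C->AAC

  step 3 ⇒ step 4: BACBACAACAACCBBACBACAACAACCBCBBACAACCBBACAACBACBACAAC ⇒ CB·BAC·AAC·CB·BAC·AAC·BAC·BAC·AAC·BAC·BAC·AAC·AAC·CB·CB·BAC·AAC·CB·BAC·AAC·BAC·BAC·AAC·BAC·BAC·AAC·AAC·CB·AAC·CB·CB·BAC·AAC·BAC·BAC·AAC·AAC·CB·CB·BAC·AAC·BAC·BAC·AAC·CB·BAC·AAC·CB·BAC·AAC·BAC·BAC·AAC
    A ↦ BAC
    B ↦ CB
    C ↦ AAC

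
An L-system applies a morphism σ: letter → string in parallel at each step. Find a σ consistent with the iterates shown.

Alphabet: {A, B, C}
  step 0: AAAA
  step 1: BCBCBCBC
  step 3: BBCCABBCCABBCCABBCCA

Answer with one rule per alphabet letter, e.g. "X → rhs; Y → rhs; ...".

  step 0 ⇒ step 1: AAAA ⇒ BC·BC·BC·BC
    A ↦ BC
    B ↦ CA  (constrained at step 1)
    C ↦ B  (constrained at step 1)

A->BC, B->CA, C->B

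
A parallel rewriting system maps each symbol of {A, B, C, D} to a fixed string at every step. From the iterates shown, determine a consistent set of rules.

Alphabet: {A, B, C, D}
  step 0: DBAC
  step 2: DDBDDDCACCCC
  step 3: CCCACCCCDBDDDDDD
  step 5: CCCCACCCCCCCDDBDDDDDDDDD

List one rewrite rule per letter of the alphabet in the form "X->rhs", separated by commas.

A->BDD, B->CAC, C->D, D->C

  step 2 ⇒ step 3: DDBDDDCACCCC ⇒ C·C·CAC·C·C·C·D·BDD·D·D·D·D
    A ↦ BDD
    B ↦ CAC
    C ↦ D
    D ↦ C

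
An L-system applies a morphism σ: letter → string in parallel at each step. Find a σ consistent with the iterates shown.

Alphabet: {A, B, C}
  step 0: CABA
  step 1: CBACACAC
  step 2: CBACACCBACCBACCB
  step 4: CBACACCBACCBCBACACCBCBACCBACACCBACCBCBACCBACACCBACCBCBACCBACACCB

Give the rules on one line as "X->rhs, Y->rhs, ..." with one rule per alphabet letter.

  step 1 ⇒ step 2: CBACACAC ⇒ CB·AC·AC·CB·AC·CB·AC·CB
    A ↦ AC
    B ↦ AC
    C ↦ CB

A->AC, B->AC, C->CB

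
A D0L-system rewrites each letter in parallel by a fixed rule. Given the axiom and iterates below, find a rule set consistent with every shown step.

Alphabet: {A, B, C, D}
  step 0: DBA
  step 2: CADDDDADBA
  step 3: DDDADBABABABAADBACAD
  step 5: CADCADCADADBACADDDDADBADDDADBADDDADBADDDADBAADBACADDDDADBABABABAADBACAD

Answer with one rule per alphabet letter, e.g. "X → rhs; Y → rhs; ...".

  step 2 ⇒ step 3: CADDDDADBA ⇒ DDD·AD·BA·BA·BA·BA·AD·BA·C·AD
    A ↦ AD
    B ↦ C
    C ↦ DDD
    D ↦ BA

A->AD, B->C, C->DDD, D->BA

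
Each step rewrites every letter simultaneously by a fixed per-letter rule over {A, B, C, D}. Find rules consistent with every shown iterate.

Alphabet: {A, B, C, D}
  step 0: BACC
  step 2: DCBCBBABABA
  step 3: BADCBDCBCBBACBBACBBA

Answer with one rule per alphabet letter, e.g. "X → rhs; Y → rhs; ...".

A->BA, B->CB, C->D, D->BA

  step 2 ⇒ step 3: DCBCBBABABA ⇒ BA·D·CB·D·CB·CB·BA·CB·BA·CB·BA
    A ↦ BA
    B ↦ CB
    C ↦ D
    D ↦ BA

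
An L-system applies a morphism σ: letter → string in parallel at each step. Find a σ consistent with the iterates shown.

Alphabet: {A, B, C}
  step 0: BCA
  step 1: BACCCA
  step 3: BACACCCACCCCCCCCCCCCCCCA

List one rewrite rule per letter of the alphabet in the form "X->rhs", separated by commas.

A->CA, B->BA, C->CC

  step 0 ⇒ step 1: BCA ⇒ BA·CC·CA
    A ↦ CA
    B ↦ BA
    C ↦ CC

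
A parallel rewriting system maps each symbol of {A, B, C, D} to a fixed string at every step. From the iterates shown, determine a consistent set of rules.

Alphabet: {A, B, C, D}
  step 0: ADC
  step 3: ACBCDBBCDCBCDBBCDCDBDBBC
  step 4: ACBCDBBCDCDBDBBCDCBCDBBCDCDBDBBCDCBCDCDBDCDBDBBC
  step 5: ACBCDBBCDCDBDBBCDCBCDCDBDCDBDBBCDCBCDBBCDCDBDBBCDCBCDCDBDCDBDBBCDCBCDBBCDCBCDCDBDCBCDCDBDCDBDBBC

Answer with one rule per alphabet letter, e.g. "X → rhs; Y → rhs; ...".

  step 4 ⇒ step 5: ACBCDBBCDCDBDBBCDCBCDBBCDCDBDBBCDCBCDCDBDCDBDBBC ⇒ AC·BC·DB·BC·DC·DB·DB·BC·DC·BC·DC·DB·DC·DB·DB·BC·DC·BC·DB·BC·DC·DB·DB·BC·DC·BC·DC·DB·DC·DB·DB·BC·DC·BC·DB·BC·DC·BC·DC·DB·DC·BC·DC·DB·DC·DB·DB·BC
    A ↦ AC
    B ↦ DB
    C ↦ BC
    D ↦ DC

A->AC, B->DB, C->BC, D->DC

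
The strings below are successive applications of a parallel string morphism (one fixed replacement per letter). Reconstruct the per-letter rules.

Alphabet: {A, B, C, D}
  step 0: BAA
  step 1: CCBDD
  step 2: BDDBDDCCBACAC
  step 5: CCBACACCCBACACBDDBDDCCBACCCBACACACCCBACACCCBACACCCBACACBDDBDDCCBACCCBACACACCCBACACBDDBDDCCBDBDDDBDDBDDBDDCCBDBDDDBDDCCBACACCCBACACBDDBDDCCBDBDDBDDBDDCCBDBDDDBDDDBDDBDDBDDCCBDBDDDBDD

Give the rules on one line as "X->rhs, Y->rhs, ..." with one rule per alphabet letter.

  step 1 ⇒ step 2: CCBDD ⇒ BDD·BDD·CCB·AC·AC
    B ↦ CCB
    C ↦ BDD
    D ↦ AC
  step 0 ⇒ step 1: BAA ⇒ CCB·D·D
    A ↦ D

A->D, B->CCB, C->BDD, D->AC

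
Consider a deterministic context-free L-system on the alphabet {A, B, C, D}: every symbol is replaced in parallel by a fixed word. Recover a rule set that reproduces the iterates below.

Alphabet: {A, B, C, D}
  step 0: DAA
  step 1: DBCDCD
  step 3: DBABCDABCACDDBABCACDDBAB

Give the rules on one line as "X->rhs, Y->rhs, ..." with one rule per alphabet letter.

A->CD, B->AB, C->CA, D->DB

  step 0 ⇒ step 1: DAA ⇒ DB·CD·CD
    A ↦ CD
    D ↦ DB
    B ↦ AB  (constrained at step 1)
    C ↦ CA  (constrained at step 1)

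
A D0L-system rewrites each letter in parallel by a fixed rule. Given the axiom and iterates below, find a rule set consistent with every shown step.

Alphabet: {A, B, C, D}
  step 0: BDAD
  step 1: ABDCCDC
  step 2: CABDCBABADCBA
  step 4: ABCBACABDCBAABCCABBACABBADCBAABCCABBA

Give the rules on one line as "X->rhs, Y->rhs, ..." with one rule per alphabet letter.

A->C, B->AB, C->BA, D->DC

  step 1 ⇒ step 2: ABDCCDC ⇒ C·AB·DC·BA·BA·DC·BA
    A ↦ C
    B ↦ AB
    C ↦ BA
    D ↦ DC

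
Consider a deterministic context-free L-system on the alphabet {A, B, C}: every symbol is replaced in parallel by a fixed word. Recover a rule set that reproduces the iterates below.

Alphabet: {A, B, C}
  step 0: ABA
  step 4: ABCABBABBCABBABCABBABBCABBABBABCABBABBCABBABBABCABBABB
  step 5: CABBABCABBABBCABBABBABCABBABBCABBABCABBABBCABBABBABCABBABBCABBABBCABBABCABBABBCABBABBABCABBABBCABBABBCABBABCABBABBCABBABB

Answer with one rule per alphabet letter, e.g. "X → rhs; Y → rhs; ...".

A->C, B->ABB, C->AB

  step 4 ⇒ step 5: ABCABBABBCABBABCABBABBCABBABBABCABBABBCABBABBABCABBABB ⇒ C·ABB·AB·C·ABB·ABB·C·ABB·ABB·AB·C·ABB·ABB·C·ABB·AB·C·ABB·ABB·C·ABB·ABB·AB·C·ABB·ABB·C·ABB·ABB·C·ABB·AB·C·ABB·ABB·C·ABB·ABB·AB·C·ABB·ABB·C·ABB·ABB·C·ABB·AB·C·ABB·ABB·C·ABB·ABB
    A ↦ C
    B ↦ ABB
    C ↦ AB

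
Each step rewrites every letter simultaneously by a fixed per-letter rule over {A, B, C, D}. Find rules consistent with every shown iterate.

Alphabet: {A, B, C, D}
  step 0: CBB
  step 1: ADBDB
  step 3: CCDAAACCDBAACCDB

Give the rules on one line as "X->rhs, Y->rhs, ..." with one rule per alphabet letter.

  step 0 ⇒ step 1: CBB ⇒ A·DB·DB
    B ↦ DB
    C ↦ A
    A ↦ DA  (constrained at step 1)
    D ↦ CC  (constrained at step 1)

A->DA, B->DB, C->A, D->CC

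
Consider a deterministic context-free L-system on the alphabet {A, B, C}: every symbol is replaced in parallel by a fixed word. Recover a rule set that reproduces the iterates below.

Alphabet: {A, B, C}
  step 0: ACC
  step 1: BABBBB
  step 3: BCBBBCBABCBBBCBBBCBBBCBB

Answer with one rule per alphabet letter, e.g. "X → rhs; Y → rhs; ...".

  step 0 ⇒ step 1: ACC ⇒ BA·BB·BB
    A ↦ BA
    C ↦ BB
    B ↦ BC  (constrained at step 1)

A->BA, B->BC, C->BB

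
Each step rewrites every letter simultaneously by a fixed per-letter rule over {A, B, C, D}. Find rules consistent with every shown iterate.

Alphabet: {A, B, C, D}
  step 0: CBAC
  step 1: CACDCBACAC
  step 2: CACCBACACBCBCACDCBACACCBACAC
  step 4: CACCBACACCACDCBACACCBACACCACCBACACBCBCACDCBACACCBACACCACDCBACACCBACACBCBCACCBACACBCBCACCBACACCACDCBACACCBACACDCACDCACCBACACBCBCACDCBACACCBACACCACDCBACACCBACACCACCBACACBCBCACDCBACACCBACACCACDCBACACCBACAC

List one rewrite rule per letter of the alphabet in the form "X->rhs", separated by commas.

A->CBA, B->D, C->CAC, D->BCB

  step 1 ⇒ step 2: CACDCBACAC ⇒ CAC·CBA·CAC·BCB·CAC·D·CBA·CAC·CBA·CAC
    A ↦ CBA
    B ↦ D
    C ↦ CAC
    D ↦ BCB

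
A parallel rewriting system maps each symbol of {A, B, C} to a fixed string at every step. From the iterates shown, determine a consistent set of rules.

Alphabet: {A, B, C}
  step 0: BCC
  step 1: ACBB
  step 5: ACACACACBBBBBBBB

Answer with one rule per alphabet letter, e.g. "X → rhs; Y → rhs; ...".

A->B, B->AC, C->B

  step 0 ⇒ step 1: BCC ⇒ AC·B·B
    B ↦ AC
    C ↦ B
    A ↦ B  (constrained at step 1)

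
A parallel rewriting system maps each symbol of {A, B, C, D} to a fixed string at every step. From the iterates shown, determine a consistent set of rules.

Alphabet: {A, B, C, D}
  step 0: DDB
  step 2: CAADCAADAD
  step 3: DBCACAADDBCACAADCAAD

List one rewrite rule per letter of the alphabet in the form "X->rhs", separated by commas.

  step 2 ⇒ step 3: CAADCAADAD ⇒ DB·CA·CA·AD·DB·CA·CA·AD·CA·AD
    A ↦ CA
    C ↦ DB
    D ↦ AD
    B ↦ D  (constrained at step 0)

A->CA, B->D, C->DB, D->AD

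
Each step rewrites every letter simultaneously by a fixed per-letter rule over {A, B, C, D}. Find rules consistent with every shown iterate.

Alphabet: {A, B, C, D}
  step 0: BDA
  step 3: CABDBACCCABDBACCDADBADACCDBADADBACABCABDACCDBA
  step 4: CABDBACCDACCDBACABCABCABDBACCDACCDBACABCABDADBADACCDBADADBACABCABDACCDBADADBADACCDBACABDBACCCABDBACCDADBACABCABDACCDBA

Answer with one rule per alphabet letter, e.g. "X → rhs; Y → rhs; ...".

A->DBA, B->CC, C->CAB, D->DA

  step 3 ⇒ step 4: CABDBACCCABDBACCDADBADACCDBADADBACABCABDACCDBA ⇒ CAB·DBA·CC·DA·CC·DBA·CAB·CAB·CAB·DBA·CC·DA·CC·DBA·CAB·CAB·DA·DBA·DA·CC·DBA·DA·DBA·CAB·CAB·DA·CC·DBA·DA·DBA·DA·CC·DBA·CAB·DBA·CC·CAB·DBA·CC·DA·DBA·CAB·CAB·DA·CC·DBA
    A ↦ DBA
    B ↦ CC
    C ↦ CAB
    D ↦ DA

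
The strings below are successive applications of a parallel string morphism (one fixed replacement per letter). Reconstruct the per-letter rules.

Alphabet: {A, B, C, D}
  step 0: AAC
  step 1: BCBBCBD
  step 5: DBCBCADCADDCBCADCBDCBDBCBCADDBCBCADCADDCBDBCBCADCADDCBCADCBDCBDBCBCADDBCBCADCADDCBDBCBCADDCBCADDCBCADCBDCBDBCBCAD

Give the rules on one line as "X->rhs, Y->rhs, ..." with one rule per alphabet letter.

  step 0 ⇒ step 1: AAC ⇒ BCB·BCB·D
    A ↦ BCB
    C ↦ D
    B ↦ CB  (constrained at step 1)
    D ↦ CAD  (constrained at step 1)

A->BCB, B->CB, C->D, D->CAD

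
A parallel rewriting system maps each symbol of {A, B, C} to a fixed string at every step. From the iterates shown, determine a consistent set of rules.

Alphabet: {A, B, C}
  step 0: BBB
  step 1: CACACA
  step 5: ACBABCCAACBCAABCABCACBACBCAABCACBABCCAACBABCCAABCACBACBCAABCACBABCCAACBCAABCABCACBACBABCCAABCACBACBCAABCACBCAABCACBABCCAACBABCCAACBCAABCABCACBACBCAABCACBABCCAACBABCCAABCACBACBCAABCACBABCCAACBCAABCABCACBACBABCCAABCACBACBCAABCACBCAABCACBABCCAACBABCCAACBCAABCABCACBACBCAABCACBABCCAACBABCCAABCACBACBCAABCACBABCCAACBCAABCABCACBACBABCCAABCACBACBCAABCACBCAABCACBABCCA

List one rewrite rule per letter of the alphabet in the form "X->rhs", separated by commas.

  step 0 ⇒ step 1: BBB ⇒ CA·CA·CA
    B ↦ CA
    A ↦ ACB  (constrained at step 1)
    C ↦ ABC  (constrained at step 1)

A->ACB, B->CA, C->ABC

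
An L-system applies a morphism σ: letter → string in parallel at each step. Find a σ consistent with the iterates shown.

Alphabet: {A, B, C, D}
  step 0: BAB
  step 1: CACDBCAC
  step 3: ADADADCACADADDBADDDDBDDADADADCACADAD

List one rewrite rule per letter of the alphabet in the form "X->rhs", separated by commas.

  step 0 ⇒ step 1: BAB ⇒ CAC·DB·CAC
    A ↦ DB
    B ↦ CAC
    C ↦ DD  (constrained at step 1)
    D ↦ AD  (constrained at step 1)

A->DB, B->CAC, C->DD, D->AD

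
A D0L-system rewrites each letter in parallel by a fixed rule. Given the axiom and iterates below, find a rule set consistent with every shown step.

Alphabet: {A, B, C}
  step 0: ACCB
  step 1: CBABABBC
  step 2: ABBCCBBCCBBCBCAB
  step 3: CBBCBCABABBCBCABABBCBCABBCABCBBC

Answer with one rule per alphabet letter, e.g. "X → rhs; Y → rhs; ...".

  step 2 ⇒ step 3: ABBCCBBCCBBCBCAB ⇒ CB·BC·BC·AB·AB·BC·BC·AB·AB·BC·BC·AB·BC·AB·CB·BC
    A ↦ CB
    B ↦ BC
    C ↦ AB

A->CB, B->BC, C->AB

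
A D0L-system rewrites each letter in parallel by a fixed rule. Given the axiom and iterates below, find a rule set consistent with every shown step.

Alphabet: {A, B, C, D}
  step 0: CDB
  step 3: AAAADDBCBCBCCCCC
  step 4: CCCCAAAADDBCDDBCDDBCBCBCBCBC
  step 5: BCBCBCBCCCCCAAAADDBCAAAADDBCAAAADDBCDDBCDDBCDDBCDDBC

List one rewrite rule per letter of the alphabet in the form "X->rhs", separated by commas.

A->C, B->DD, C->BC, D->AA

  step 4 ⇒ step 5: CCCCAAAADDBCDDBCDDBCBCBCBCBC ⇒ BC·BC·BC·BC·C·C·C·C·AA·AA·DD·BC·AA·AA·DD·BC·AA·AA·DD·BC·DD·BC·DD·BC·DD·BC·DD·BC
    A ↦ C
    B ↦ DD
    C ↦ BC
    D ↦ AA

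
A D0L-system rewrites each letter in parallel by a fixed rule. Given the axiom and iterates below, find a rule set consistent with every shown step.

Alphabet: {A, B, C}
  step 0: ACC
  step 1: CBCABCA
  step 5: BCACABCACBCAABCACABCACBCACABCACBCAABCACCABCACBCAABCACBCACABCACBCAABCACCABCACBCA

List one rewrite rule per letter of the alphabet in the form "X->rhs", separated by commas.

  step 0 ⇒ step 1: ACC ⇒ C·BCA·BCA
    A ↦ C
    C ↦ BCA
    B ↦ A  (constrained at step 1)

A->C, B->A, C->BCA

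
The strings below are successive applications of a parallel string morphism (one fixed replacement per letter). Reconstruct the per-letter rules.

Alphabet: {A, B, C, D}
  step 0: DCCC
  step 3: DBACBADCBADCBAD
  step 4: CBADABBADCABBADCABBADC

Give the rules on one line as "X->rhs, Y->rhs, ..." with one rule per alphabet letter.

A->D, B->BA, C->AB, D->C

  step 3 ⇒ step 4: DBACBADCBADCBAD ⇒ C·BA·D·AB·BA·D·C·AB·BA·D·C·AB·BA·D·C
    A ↦ D
    B ↦ BA
    C ↦ AB
    D ↦ C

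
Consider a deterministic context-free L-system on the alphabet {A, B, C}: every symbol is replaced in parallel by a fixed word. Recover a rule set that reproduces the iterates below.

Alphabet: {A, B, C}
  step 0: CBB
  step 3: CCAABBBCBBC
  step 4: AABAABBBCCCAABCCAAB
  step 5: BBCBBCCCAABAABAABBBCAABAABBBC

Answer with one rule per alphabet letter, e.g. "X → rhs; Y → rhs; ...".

A->B, B->C, C->AAB

  step 4 ⇒ step 5: AABAABBBCCCAABCCAAB ⇒ B·B·C·B·B·C·C·C·AAB·AAB·AAB·B·B·C·AAB·AAB·B·B·C
    A ↦ B
    B ↦ C
    C ↦ AAB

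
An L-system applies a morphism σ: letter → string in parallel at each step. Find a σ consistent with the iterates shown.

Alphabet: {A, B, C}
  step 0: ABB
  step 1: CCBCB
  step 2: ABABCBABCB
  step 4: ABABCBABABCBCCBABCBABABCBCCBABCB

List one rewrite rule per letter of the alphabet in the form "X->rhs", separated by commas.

  step 1 ⇒ step 2: CCBCB ⇒ AB·AB·CB·AB·CB
    B ↦ CB
    C ↦ AB
  step 0 ⇒ step 1: ABB ⇒ C·CB·CB
    A ↦ C

A->C, B->CB, C->AB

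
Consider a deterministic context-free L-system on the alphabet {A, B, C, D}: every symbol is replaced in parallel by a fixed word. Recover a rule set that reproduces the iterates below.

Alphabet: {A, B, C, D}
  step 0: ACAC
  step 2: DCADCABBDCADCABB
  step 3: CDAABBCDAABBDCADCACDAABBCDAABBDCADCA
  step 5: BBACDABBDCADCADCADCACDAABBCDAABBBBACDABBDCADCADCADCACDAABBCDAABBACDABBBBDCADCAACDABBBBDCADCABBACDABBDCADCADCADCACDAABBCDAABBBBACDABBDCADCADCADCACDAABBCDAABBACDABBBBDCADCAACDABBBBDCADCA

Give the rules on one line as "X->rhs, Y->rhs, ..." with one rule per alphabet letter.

A->BB, B->DCA, C->A, D->CDA

  step 2 ⇒ step 3: DCADCABBDCADCABB ⇒ CDA·A·BB·CDA·A·BB·DCA·DCA·CDA·A·BB·CDA·A·BB·DCA·DCA
    A ↦ BB
    B ↦ DCA
    C ↦ A
    D ↦ CDA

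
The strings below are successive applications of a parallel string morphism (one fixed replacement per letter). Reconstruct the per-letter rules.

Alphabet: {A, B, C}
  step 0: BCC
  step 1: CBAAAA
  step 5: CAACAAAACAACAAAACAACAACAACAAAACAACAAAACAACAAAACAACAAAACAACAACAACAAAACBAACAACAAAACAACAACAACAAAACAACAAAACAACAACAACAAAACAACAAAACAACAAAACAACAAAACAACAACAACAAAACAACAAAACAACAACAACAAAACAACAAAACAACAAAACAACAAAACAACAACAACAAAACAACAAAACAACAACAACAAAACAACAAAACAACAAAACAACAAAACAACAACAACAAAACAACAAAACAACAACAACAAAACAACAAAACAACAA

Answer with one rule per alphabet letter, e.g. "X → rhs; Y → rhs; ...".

  step 0 ⇒ step 1: BCC ⇒ CB·AA·AA
    B ↦ CB
    C ↦ AA
    A ↦ CAA  (constrained at step 1)

A->CAA, B->CB, C->AA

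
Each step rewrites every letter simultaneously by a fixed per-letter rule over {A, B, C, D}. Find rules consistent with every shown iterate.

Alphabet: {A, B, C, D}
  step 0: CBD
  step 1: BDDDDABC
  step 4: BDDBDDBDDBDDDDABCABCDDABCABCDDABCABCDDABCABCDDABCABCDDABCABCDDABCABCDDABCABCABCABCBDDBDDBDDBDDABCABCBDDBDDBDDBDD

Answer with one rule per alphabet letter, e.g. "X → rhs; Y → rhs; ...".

  step 0 ⇒ step 1: CBD ⇒ BDD·DD·ABC
    B ↦ DD
    C ↦ BDD
    D ↦ ABC
    A ↦ B  (constrained at step 1)

A->B, B->DD, C->BDD, D->ABC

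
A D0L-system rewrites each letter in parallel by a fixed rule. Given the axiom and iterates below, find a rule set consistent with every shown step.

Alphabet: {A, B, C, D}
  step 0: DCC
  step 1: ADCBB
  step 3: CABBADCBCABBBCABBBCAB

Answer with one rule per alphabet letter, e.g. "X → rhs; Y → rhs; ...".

  step 0 ⇒ step 1: DCC ⇒ ADC·B·B
    C ↦ B
    D ↦ ADC
    A ↦ B  (constrained at step 1)
    B ↦ CAB  (constrained at step 1)

A->B, B->CAB, C->B, D->ADC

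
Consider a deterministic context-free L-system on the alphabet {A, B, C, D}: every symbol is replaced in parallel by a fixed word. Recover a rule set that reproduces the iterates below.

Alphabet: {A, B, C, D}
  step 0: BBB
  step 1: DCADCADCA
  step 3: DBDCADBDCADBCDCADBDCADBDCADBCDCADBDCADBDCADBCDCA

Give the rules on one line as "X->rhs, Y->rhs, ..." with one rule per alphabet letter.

A->B, B->DCA, C->DBC, D->DB

  step 0 ⇒ step 1: BBB ⇒ DCA·DCA·DCA
    B ↦ DCA
    A ↦ B  (constrained at step 1)
    C ↦ DBC  (constrained at step 1)
    D ↦ DB  (constrained at step 1)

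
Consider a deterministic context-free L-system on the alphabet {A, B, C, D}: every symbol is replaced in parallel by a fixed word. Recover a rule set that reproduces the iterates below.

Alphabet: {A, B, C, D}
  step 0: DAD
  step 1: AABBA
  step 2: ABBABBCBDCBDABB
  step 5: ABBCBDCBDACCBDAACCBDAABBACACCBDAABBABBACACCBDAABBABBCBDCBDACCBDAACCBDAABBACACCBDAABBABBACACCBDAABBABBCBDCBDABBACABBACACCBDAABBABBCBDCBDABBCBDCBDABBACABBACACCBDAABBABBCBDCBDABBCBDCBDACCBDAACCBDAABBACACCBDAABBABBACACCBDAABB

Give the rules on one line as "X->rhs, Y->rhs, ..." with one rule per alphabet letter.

A->ABB, B->CBD, C->AC, D->A

  step 1 ⇒ step 2: AABBA ⇒ ABB·ABB·CBD·CBD·ABB
    A ↦ ABB
    B ↦ CBD
    C ↦ AC  (constrained at step 2)
  step 0 ⇒ step 1: DAD ⇒ A·ABB·A
    D ↦ A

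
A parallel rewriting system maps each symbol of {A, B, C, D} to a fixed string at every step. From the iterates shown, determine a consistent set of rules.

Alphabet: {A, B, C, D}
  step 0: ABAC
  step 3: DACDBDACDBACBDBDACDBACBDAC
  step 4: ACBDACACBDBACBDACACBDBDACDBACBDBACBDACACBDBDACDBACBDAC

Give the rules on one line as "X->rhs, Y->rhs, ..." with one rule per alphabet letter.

  step 3 ⇒ step 4: DACDBDACDBACBDBDACDBACBDAC ⇒ ACB·D·AC·ACB·DB·ACB·D·AC·ACB·DB·D·AC·DB·ACB·DB·ACB·D·AC·ACB·DB·D·AC·DB·ACB·D·AC
    A ↦ D
    B ↦ DB
    C ↦ AC
    D ↦ ACB

A->D, B->DB, C->AC, D->ACB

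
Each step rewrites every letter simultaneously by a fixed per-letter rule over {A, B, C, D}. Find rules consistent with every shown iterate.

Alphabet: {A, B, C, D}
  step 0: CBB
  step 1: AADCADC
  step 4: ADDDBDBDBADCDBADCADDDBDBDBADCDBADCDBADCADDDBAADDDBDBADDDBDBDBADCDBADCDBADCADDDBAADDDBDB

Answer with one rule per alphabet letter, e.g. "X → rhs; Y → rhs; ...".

  step 0 ⇒ step 1: CBB ⇒ A·ADC·ADC
    B ↦ ADC
    C ↦ A
    A ↦ ADD  (constrained at step 1)
    D ↦ DB  (constrained at step 1)

A->ADD, B->ADC, C->A, D->DB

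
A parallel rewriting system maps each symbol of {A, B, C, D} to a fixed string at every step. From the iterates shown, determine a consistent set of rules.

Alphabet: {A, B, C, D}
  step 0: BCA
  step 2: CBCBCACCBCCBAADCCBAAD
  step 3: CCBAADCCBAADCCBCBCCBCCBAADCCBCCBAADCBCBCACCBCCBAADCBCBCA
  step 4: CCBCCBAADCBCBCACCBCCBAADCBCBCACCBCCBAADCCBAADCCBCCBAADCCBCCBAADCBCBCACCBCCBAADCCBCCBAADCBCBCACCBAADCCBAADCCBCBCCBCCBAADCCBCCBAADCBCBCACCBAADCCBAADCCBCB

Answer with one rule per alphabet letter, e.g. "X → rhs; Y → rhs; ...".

  step 3 ⇒ step 4: CCBAADCCBAADCCBCBCCBCCBAADCCBCCBAADCBCBCACCBCCBAADCBCBCA ⇒ CCB·CCB·AAD·CB·CB·CA·CCB·CCB·AAD·CB·CB·CA·CCB·CCB·AAD·CCB·AAD·CCB·CCB·AAD·CCB·CCB·AAD·CB·CB·CA·CCB·CCB·AAD·CCB·CCB·AAD·CB·CB·CA·CCB·AAD·CCB·AAD·CCB·CB·CCB·CCB·AAD·CCB·CCB·AAD·CB·CB·CA·CCB·AAD·CCB·AAD·CCB·CB
    A ↦ CB
    B ↦ AAD
    C ↦ CCB
    D ↦ CA

A->CB, B->AAD, C->CCB, D->CA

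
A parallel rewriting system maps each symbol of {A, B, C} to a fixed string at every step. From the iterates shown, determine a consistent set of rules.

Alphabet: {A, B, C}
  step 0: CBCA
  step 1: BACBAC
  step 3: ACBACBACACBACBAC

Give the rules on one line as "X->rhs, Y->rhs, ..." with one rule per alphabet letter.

  step 0 ⇒ step 1: CBCA ⇒ B·AC·B·AC
    A ↦ AC
    B ↦ AC
    C ↦ B

A->AC, B->AC, C->B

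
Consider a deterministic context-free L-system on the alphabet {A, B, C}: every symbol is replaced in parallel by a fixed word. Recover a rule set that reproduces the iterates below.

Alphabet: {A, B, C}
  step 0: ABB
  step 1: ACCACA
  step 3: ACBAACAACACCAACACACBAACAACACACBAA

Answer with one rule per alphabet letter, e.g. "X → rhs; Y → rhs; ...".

A->AC, B->CA, C->BAA

  step 0 ⇒ step 1: ABB ⇒ AC·CA·CA
    A ↦ AC
    B ↦ CA
    C ↦ BAA  (constrained at step 1)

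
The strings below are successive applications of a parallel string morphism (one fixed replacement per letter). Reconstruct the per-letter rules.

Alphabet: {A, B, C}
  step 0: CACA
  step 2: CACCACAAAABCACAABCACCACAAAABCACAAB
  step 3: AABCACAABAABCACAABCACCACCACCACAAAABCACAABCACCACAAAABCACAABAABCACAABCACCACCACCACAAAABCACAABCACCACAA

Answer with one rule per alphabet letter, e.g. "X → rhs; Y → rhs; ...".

A->CAC, B->AA, C->AAB

  step 2 ⇒ step 3: CACCACAAAABCACAABCACCACAAAABCACAAB ⇒ AAB·CAC·AAB·AAB·CAC·AAB·CAC·CAC·CAC·CAC·AA·AAB·CAC·AAB·CAC·CAC·AA·AAB·CAC·AAB·AAB·CAC·AAB·CAC·CAC·CAC·CAC·AA·AAB·CAC·AAB·CAC·CAC·AA
    A ↦ CAC
    B ↦ AA
    C ↦ AAB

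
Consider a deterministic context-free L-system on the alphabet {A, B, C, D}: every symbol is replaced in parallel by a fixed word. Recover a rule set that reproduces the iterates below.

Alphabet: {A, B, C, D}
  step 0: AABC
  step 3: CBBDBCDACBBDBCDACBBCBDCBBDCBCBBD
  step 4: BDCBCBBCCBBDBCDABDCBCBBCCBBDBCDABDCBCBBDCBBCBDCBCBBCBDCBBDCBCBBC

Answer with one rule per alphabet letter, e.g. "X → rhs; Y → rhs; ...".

A->DA, B->CB, C->BD, D->BC

  step 3 ⇒ step 4: CBBDBCDACBBDBCDACBBCBDCBBDCBCBBD ⇒ BD·CB·CB·BC·CB·BD·BC·DA·BD·CB·CB·BC·CB·BD·BC·DA·BD·CB·CB·BD·CB·BC·BD·CB·CB·BC·BD·CB·BD·CB·CB·BC
    A ↦ DA
    B ↦ CB
    C ↦ BD
    D ↦ BC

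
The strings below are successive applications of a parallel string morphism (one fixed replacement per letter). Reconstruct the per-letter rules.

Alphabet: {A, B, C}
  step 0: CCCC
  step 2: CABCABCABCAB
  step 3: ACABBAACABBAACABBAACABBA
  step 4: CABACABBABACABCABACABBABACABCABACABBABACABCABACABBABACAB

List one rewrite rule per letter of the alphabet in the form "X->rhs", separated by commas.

  step 3 ⇒ step 4: ACABBAACABBAACABBAACABBA ⇒ CAB·A·CAB·BA·BA·CAB·CAB·A·CAB·BA·BA·CAB·CAB·A·CAB·BA·BA·CAB·CAB·A·CAB·BA·BA·CAB
    A ↦ CAB
    B ↦ BA
    C ↦ A

A->CAB, B->BA, C->A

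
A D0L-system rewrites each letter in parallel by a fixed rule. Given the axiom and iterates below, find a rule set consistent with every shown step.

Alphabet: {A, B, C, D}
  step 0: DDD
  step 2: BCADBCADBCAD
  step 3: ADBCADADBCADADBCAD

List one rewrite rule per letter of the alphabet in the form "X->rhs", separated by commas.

  step 2 ⇒ step 3: BCADBCADBCAD ⇒ A·D·BC·AD·A·D·BC·AD·A·D·BC·AD
    A ↦ BC
    B ↦ A
    C ↦ D
    D ↦ AD

A->BC, B->A, C->D, D->AD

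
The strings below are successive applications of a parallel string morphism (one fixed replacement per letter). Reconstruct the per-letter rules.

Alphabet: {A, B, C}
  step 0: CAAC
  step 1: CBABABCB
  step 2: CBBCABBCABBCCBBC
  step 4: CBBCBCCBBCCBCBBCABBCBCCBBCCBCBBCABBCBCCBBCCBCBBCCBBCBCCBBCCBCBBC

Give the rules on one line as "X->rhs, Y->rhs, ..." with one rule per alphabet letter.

  step 1 ⇒ step 2: CBABABCB ⇒ CB·BC·AB·BC·AB·BC·CB·BC
    A ↦ AB
    B ↦ BC
    C ↦ CB

A->AB, B->BC, C->CB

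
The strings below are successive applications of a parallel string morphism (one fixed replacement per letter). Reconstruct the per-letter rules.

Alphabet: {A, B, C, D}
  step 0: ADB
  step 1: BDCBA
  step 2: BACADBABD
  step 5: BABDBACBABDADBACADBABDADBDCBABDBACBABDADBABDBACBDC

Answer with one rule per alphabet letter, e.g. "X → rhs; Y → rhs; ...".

  step 1 ⇒ step 2: BDCBA ⇒ BA·C·AD·BA·BD
    A ↦ BD
    B ↦ BA
    C ↦ AD
    D ↦ C

A->BD, B->BA, C->AD, D->C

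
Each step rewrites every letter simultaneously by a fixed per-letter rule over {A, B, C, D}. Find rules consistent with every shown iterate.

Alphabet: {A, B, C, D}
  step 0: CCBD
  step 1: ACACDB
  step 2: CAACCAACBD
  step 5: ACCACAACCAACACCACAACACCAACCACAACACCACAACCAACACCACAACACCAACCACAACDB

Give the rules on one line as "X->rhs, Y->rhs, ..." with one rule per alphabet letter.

A->CA, B->D, C->AC, D->B

  step 1 ⇒ step 2: ACACDB ⇒ CA·AC·CA·AC·B·D
    A ↦ CA
    B ↦ D
    C ↦ AC
    D ↦ B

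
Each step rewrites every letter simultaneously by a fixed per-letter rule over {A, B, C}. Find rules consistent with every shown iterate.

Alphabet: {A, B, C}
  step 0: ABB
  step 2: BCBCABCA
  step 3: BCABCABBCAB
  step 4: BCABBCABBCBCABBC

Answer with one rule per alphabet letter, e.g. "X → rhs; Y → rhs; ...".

  step 3 ⇒ step 4: BCABCABBCAB ⇒ BC·A·B·BC·A·B·BC·BC·A·B·BC
    A ↦ B
    B ↦ BC
    C ↦ A

A->B, B->BC, C->A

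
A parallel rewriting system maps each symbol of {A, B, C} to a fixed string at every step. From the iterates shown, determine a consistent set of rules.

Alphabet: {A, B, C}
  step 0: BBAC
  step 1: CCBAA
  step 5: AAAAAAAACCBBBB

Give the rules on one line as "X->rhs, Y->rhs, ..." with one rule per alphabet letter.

  step 0 ⇒ step 1: BBAC ⇒ C·C·B·AA
    A ↦ B
    B ↦ C
    C ↦ AA

A->B, B->C, C->AA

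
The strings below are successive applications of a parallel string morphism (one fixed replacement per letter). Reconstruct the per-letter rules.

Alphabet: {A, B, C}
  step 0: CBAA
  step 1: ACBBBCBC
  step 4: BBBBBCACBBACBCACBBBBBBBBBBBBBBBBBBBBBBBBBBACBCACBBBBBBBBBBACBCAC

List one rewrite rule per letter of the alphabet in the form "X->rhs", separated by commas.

A->BC, B->BB, C->AC

  step 0 ⇒ step 1: CBAA ⇒ AC·BB·BC·BC
    A ↦ BC
    B ↦ BB
    C ↦ AC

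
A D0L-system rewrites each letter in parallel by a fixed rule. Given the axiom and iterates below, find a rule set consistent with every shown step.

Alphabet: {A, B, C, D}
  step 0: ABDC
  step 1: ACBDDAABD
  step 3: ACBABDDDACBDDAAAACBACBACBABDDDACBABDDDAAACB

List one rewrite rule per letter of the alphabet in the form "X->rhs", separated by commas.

  step 0 ⇒ step 1: ABDC ⇒ ACB·DD·A·ABD
    A ↦ ACB
    B ↦ DD
    C ↦ ABD
    D ↦ A

A->ACB, B->DD, C->ABD, D->A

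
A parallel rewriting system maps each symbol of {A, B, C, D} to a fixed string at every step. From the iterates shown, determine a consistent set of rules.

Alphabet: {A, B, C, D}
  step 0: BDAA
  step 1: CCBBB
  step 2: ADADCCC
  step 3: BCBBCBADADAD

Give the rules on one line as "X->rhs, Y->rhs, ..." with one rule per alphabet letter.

A->B, B->C, C->AD, D->CB

  step 2 ⇒ step 3: ADADCCC ⇒ B·CB·B·CB·AD·AD·AD
    A ↦ B
    C ↦ AD
    D ↦ CB
  step 0 ⇒ step 1: BDAA ⇒ C·CB·B·B
    B ↦ C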